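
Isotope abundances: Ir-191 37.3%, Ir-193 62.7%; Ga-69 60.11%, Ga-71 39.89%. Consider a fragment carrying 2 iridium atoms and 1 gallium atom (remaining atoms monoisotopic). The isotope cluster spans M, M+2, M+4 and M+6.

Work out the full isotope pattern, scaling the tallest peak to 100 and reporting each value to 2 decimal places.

19.78 : 79.61 : 100.00 : 37.08

Iridium pattern (n=2): 0.139129 : 0.467742 : 0.393129
Gallium pattern (n=1): 0.6011 : 0.3989
Convolve the two distributions (both contribute in 2-u steps):
  M: 0.139129×0.6011 = 0.083630
  M+2: 0.139129×0.3989 + 0.467742×0.6011 = 0.336658
  M+4: 0.467742×0.3989 + 0.393129×0.6011 = 0.422892
  M+6: 0.393129×0.3989 = 0.156819
Scale to base peak (0.422892) = 100: 19.78 : 79.61 : 100.00 : 37.08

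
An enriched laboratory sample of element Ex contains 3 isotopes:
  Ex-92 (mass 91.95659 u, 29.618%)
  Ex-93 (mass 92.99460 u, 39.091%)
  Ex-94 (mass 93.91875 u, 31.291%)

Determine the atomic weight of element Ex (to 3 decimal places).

Weight each isotope mass by its fractional abundance: 0.29618 × 91.95659 + 0.39091 × 92.99460 + 0.31291 × 93.91875
= 27.235703 + 36.352519 + 29.388116 = 92.976338 u

92.976 u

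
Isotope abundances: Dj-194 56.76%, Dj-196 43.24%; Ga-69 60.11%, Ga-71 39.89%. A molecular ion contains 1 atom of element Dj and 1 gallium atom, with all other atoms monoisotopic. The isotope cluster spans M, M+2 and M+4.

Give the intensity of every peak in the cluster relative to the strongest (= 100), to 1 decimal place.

70.2 : 100.0 : 35.5

Element Dj pattern (n=1): 0.5676 : 0.4324
Gallium pattern (n=1): 0.6011 : 0.3989
Convolve the two distributions (both contribute in 2-u steps):
  M: 0.5676×0.6011 = 0.341184
  M+2: 0.5676×0.3989 + 0.4324×0.6011 = 0.486331
  M+4: 0.4324×0.3989 = 0.172484
Scale to base peak (0.486331) = 100: 70.2 : 100.0 : 35.5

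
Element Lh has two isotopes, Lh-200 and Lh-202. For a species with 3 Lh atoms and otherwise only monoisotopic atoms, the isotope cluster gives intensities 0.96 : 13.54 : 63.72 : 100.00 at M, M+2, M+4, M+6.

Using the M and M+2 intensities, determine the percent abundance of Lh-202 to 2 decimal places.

82.46%

If p is the fraction of Lh that is Lh-200, then I(M+2)/I(M) = [C(3,1)·p^2·(1−p)] / p^3 = 3·(1−p)/p = 13.54/0.96 = 14.1042
(1−p)/p = 14.1042/3 = 4.7014  ⇒  p = 1/(1 + 4.7014) = 0.1754
Lh-200: 17.54%, Lh-202: 82.46%.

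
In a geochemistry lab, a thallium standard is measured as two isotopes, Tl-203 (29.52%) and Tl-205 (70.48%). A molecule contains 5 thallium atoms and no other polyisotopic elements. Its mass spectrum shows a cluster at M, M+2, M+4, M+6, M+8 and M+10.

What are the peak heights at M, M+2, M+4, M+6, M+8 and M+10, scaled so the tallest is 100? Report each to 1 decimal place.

0.6 : 7.3 : 35.1 : 83.8 : 100.0 : 47.8

The 5 Tl atoms are independent, so intensities follow the terms of (0.2952 + 0.7048)^5.
P(M) = 0.2952^5 = 0.002242
P(M+2) = 5 × 0.2952^4 × 0.7048^1 = 0.026761
P(M+4) = 10 × 0.2952^3 × 0.7048^2 = 0.127785
P(M+6) = 10 × 0.2952^2 × 0.7048^3 = 0.305092
P(M+8) = 5 × 0.2952^1 × 0.7048^4 = 0.364208
P(M+10) = 0.7048^5 = 0.173912
The M+8 peak is largest (0.364208); scaling to 100 gives 0.6 : 7.3 : 35.1 : 83.8 : 100.0 : 47.8.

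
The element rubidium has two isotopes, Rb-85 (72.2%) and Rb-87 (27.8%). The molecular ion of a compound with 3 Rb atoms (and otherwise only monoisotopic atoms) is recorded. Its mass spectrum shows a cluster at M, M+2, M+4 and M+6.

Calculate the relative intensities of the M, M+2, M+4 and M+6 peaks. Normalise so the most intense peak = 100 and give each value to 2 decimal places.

The 3 Rb atoms are independent, so intensities follow the terms of (0.722 + 0.278)^3.
P(M) = 0.722^3 = 0.376367
P(M+2) = 3 × 0.722^2 × 0.278^1 = 0.434751
P(M+4) = 3 × 0.722^1 × 0.278^2 = 0.167397
P(M+6) = 0.278^3 = 0.021485
The M+2 peak is largest (0.434751); scaling to 100 gives 86.57 : 100.00 : 38.50 : 4.94.

86.57 : 100.00 : 38.50 : 4.94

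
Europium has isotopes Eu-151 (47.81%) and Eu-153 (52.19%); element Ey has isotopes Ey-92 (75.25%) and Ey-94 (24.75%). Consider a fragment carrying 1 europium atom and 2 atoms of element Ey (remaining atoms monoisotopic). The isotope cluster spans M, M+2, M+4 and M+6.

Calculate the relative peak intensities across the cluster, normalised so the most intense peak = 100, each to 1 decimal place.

Europium pattern (n=1): 0.4781 : 0.5219
Element Ey pattern (n=2): 0.56625625 : 0.3724875 : 0.06125625
Convolve the two distributions (both contribute in 2-u steps):
  M: 0.4781×0.56625625 = 0.270727
  M+2: 0.4781×0.3724875 + 0.5219×0.56625625 = 0.473615
  M+4: 0.4781×0.06125625 + 0.5219×0.3724875 = 0.223688
  M+6: 0.5219×0.06125625 = 0.031970
Scale to base peak (0.473615) = 100: 57.2 : 100.0 : 47.2 : 6.8

57.2 : 100.0 : 47.2 : 6.8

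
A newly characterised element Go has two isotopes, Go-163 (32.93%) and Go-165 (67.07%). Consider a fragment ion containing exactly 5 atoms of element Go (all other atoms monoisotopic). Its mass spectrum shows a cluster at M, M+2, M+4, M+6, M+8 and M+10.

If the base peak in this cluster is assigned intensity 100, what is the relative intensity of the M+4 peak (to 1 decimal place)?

48.2

Binomial terms of (0.3293 + 0.6707)^5: M 0.0039, M+2 0.0394, M+4 0.1606, M+6 0.3272, M+8 0.3332, M+10 0.1357 → M+8 is the base peak.
P(M+8) = C(5,4) × 0.3293^1 × 0.6707^4 = 5 × 0.3293 × 0.20235467 = 0.333177 (base)
P(M+4) = C(5,2) × 0.3293^3 × 0.6707^2 = 10 × 0.03570879 × 0.44983849 = 0.160632
Relative intensity = 0.160632 / 0.333177 × 100 = 48.2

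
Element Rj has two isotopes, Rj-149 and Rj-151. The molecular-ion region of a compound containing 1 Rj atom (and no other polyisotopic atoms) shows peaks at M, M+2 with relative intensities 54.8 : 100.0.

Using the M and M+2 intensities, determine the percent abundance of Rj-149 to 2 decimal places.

35.40%

Write p for the Rj-149 fraction. I(M+2)/I(M) = [C(1,1)·p^0·(1−p)] / p^1 = 1·(1−p)/p = 100.0/54.8 = 1.8248
(1−p)/p = 1.8248/1 = 1.8248  ⇒  p = 1/(1 + 1.8248) = 0.3540
Rj-149: 35.40%, Rj-151: 64.60%.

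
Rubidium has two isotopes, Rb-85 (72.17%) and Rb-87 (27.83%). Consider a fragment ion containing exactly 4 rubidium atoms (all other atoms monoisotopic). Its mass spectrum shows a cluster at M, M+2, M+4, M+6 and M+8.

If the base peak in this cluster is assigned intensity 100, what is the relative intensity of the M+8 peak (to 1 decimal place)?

1.4

(0.7217 + 0.2783)^4 gives M 0.2713, M+2 0.4184, M+4 0.2420, M+6 0.0622, M+8 0.0060; the largest is M+2.
P(M+2) = C(4,1) × 0.7217^3 × 0.2783^1 = 4 × 0.37589809 × 0.2783 = 0.418450 (base)
P(M+8) = C(4,4) × 0.7217^0 × 0.2783^4 = 1 × 1.0000 × 0.00599864 = 0.005999
Relative intensity = 0.005999 / 0.418450 × 100 = 1.4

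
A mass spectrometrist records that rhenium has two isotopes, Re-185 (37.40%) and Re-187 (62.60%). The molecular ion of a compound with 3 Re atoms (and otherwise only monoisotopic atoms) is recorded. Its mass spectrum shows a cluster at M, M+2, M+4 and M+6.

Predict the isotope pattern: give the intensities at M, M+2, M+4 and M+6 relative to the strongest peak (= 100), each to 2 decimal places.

11.90 : 59.74 : 100.00 : 55.79

Expanding (0.3740 + 0.6260)^3:
P(M) = 0.3740^3 = 0.052314
P(M+2) = 3 × 0.3740^2 × 0.6260^1 = 0.262687
P(M+4) = 3 × 0.3740^1 × 0.6260^2 = 0.439685
P(M+6) = 0.6260^3 = 0.245314
The M+4 peak is largest (0.439685); scaling to 100 gives 11.90 : 59.74 : 100.00 : 55.79.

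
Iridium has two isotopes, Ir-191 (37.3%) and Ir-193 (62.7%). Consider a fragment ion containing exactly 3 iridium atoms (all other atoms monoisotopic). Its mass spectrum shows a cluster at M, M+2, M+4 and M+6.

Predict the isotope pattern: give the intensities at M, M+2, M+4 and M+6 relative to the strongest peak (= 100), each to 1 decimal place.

11.8 : 59.5 : 100.0 : 56.0

The 3 Ir atoms are independent, so intensities follow the terms of (0.373 + 0.627)^3.
P(M) = 0.373^3 = 0.051895
P(M+2) = 3 × 0.373^2 × 0.627^1 = 0.261702
P(M+4) = 3 × 0.373^1 × 0.627^2 = 0.439911
P(M+6) = 0.627^3 = 0.246492
The M+4 peak is largest (0.439911); scaling to 100 gives 11.8 : 59.5 : 100.0 : 56.0.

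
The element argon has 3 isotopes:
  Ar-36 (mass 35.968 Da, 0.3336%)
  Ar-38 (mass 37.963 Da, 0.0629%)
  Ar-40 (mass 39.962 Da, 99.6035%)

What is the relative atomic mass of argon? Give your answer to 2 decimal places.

The abundance-weighted mean is 0.003336 × 35.968 + 0.000629 × 37.963 + 0.996035 × 39.962
= 0.1200 + 0.0239 + 39.8036 = 39.9475 Da

39.95 Da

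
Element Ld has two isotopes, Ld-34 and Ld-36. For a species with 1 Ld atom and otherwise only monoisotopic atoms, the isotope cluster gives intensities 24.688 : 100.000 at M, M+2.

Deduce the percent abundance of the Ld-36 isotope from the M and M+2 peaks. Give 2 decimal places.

80.20%

Write p for the Ld-34 fraction. I(M+2)/I(M) = [C(1,1)·p^0·(1−p)] / p^1 = 1·(1−p)/p = 100.000/24.688 = 4.0506
(1−p)/p = 4.0506/1 = 4.0506  ⇒  p = 1/(1 + 4.0506) = 0.1980
Ld-34: 19.80%, Ld-36: 80.20%.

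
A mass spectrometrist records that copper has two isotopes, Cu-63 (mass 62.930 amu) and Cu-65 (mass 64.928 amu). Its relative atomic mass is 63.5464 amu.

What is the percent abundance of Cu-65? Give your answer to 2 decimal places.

30.85%

Let x be the fractional abundance of Cu-63; then Cu-65 has abundance 1 − x.
62.930·x + 64.928·(1 − x) = 63.5464
(62.930 − 64.928)·x = 63.5464 − 64.928
x = -1.3816 / -1.998 = 0.69149 → 69.15% Cu-63, 30.85% Cu-65.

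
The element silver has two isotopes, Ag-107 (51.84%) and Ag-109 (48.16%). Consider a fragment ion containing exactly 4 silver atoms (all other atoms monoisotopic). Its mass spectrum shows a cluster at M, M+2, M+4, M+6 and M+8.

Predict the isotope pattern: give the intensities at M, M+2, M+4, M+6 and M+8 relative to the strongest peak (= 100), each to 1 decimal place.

19.3 : 71.8 : 100.0 : 61.9 : 14.4

Each Ag atom is independently Ag-107 (p = 0.5184) or Ag-109 (q = 0.4816); the cluster is the binomial expansion (p + q)^4.
P(M) = 0.5184^4 = 0.072220
P(M+2) = 4 × 0.5184^3 × 0.4816^1 = 0.268375
P(M+4) = 6 × 0.5184^2 × 0.4816^2 = 0.373985
P(M+6) = 4 × 0.5184^1 × 0.4816^3 = 0.231624
P(M+8) = 0.4816^4 = 0.053795
The M+4 peak is largest (0.373985); scaling to 100 gives 19.3 : 71.8 : 100.0 : 61.9 : 14.4.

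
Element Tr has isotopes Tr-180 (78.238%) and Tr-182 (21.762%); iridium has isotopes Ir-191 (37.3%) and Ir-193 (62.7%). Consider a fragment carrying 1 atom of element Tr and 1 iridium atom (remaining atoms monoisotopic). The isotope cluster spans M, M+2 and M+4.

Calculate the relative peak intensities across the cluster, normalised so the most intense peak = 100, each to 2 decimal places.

Element Tr pattern (n=1): 0.78238 : 0.21762
Iridium pattern (n=1): 0.3730 : 0.6270
Convolve the two distributions (both contribute in 2-u steps):
  M: 0.78238×0.3730 = 0.291828
  M+2: 0.78238×0.6270 + 0.21762×0.3730 = 0.571725
  M+4: 0.21762×0.6270 = 0.136448
Scale to base peak (0.571725) = 100: 51.04 : 100.00 : 23.87

51.04 : 100.00 : 23.87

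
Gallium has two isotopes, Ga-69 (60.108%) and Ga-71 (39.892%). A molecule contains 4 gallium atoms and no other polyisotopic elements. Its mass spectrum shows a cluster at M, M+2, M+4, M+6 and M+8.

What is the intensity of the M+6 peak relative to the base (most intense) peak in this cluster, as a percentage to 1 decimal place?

44.0%

Binomial terms of (0.60108 + 0.39892)^4: M 0.1305, M+2 0.3465, M+4 0.3450, M+6 0.1526, M+8 0.0253 → M+2 is the base peak.
P(M+2) = C(4,1) × 0.60108^3 × 0.39892^1 = 4 × 0.2171685 × 0.39892 = 0.346531 (base)
P(M+6) = C(4,3) × 0.60108^1 × 0.39892^3 = 4 × 0.60108 × 0.063483 = 0.152633
Relative intensity = 0.152633 / 0.346531 × 100 = 44.0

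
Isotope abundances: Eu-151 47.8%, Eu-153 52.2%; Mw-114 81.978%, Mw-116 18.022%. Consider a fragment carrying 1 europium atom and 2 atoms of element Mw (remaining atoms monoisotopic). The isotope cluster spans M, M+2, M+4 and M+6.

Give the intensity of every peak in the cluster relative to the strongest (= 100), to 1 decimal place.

Europium pattern (n=1): 0.4780 : 0.5220
Element Mw pattern (n=2): 0.67203925 : 0.2954815 : 0.03247925
Convolve the two distributions (both contribute in 2-u steps):
  M: 0.4780×0.67203925 = 0.321235
  M+2: 0.4780×0.2954815 + 0.5220×0.67203925 = 0.492045
  M+4: 0.4780×0.03247925 + 0.5220×0.2954815 = 0.169766
  M+6: 0.5220×0.03247925 = 0.016954
Scale to base peak (0.492045) = 100: 65.3 : 100.0 : 34.5 : 3.4

65.3 : 100.0 : 34.5 : 3.4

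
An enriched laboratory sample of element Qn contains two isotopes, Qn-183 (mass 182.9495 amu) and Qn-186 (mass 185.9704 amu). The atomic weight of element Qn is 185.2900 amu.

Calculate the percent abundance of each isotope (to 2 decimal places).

With x = fraction of Qn-183 (so Qn-186 is 1 − x):
182.9495·x + 185.9704·(1 − x) = 185.2900
(182.9495 − 185.9704)·x = 185.2900 − 185.9704
x = -0.6804 / -3.0209 = 0.22523 → 22.52% Qn-183, 77.48% Qn-186.

Qn-183: 22.52%, Qn-186: 77.48%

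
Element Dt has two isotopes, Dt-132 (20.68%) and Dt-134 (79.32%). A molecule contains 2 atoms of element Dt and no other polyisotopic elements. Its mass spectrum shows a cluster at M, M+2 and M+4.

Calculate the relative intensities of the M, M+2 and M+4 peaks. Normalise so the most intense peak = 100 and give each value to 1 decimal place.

6.8 : 52.1 : 100.0

Expanding (0.2068 + 0.7932)^2:
P(M) = 0.2068^2 = 0.042766
P(M+2) = 2 × 0.2068^1 × 0.7932^1 = 0.328068
P(M+4) = 0.7932^2 = 0.629166
The M+4 peak is largest (0.629166); scaling to 100 gives 6.8 : 52.1 : 100.0.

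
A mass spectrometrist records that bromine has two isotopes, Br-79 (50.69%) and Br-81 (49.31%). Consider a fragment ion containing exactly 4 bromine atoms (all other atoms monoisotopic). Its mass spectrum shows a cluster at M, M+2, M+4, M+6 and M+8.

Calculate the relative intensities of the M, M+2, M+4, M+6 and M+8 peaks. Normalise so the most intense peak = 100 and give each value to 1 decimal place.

17.6 : 68.5 : 100.0 : 64.9 : 15.8

Each Br atom is independently Br-79 (p = 0.5069) or Br-81 (q = 0.4931); the cluster is the binomial expansion (p + q)^4.
P(M) = 0.5069^4 = 0.066022
P(M+2) = 4 × 0.5069^3 × 0.4931^1 = 0.256899
P(M+4) = 6 × 0.5069^2 × 0.4931^2 = 0.374857
P(M+6) = 4 × 0.5069^1 × 0.4931^3 = 0.243101
P(M+8) = 0.4931^4 = 0.059121
The M+4 peak is largest (0.374857); scaling to 100 gives 17.6 : 68.5 : 100.0 : 64.9 : 15.8.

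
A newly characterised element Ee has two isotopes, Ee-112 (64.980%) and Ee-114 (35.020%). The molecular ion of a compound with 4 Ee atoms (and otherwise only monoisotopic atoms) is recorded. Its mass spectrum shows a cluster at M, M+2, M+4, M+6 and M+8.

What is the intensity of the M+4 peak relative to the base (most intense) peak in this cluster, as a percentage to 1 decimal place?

Binomial terms of (0.64980 + 0.35020)^4: M 0.1783, M+2 0.3843, M+4 0.3107, M+6 0.1116, M+8 0.0150 → M+2 is the base peak.
P(M+2) = C(4,1) × 0.64980^3 × 0.35020^1 = 4 × 0.27437158 × 0.3502 = 0.384340 (base)
P(M+4) = C(4,2) × 0.64980^2 × 0.35020^2 = 6 × 0.42224004 × 0.12264004 = 0.310701
Relative intensity = 0.310701 / 0.384340 × 100 = 80.8

80.8%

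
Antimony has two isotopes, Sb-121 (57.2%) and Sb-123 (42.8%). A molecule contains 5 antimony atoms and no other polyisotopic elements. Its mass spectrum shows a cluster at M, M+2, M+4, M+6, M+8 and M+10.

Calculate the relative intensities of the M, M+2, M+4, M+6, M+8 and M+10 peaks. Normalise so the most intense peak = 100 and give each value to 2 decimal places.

17.86 : 66.82 : 100.00 : 74.83 : 27.99 : 4.19

The 5 Sb atoms are independent, so intensities follow the terms of (0.572 + 0.428)^5.
P(M) = 0.572^5 = 0.061232
P(M+2) = 5 × 0.572^4 × 0.428^1 = 0.229086
P(M+4) = 10 × 0.572^3 × 0.428^2 = 0.342827
P(M+6) = 10 × 0.572^2 × 0.428^3 = 0.256521
P(M+8) = 5 × 0.572^1 × 0.428^4 = 0.095971
P(M+10) = 0.428^5 = 0.014362
The M+4 peak is largest (0.342827); scaling to 100 gives 17.86 : 66.82 : 100.00 : 74.83 : 27.99 : 4.19.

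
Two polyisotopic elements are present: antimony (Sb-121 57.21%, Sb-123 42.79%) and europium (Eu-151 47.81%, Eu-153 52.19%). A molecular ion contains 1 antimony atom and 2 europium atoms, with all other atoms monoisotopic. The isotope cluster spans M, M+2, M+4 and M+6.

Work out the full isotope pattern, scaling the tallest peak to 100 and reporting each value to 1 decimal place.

34.1 : 100.0 : 96.4 : 30.4

Antimony pattern (n=1): 0.5721 : 0.4279
Europium pattern (n=2): 0.22857961 : 0.49904078 : 0.27237961
Convolve the two distributions (both contribute in 2-u steps):
  M: 0.5721×0.22857961 = 0.130770
  M+2: 0.5721×0.49904078 + 0.4279×0.22857961 = 0.383310
  M+4: 0.5721×0.27237961 + 0.4279×0.49904078 = 0.369368
  M+6: 0.4279×0.27237961 = 0.116551
Scale to base peak (0.383310) = 100: 34.1 : 100.0 : 96.4 : 30.4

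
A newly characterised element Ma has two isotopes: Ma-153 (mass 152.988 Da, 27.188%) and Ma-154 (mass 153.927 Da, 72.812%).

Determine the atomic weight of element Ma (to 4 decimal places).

Average mass = Σ (abundance × isotope mass) = 0.27188 × 152.988 + 0.72812 × 153.927
= 41.59438 + 112.07733 = 153.67171 Da

153.6717 Da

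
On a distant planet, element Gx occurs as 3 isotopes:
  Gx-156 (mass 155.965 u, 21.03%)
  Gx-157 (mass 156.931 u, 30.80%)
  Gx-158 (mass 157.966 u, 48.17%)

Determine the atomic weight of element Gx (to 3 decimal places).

157.226 u

Weight each isotope mass by its fractional abundance: 0.2103 × 155.965 + 0.3080 × 156.931 + 0.4817 × 157.966
= 32.7994 + 48.3347 + 76.0922 = 157.2263 u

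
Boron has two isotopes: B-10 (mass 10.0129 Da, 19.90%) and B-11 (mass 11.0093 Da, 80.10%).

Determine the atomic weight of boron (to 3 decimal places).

The abundance-weighted mean is 0.1990 × 10.0129 + 0.8010 × 11.0093
= 1.99257 + 8.81845 = 10.81102 Da

10.811 Da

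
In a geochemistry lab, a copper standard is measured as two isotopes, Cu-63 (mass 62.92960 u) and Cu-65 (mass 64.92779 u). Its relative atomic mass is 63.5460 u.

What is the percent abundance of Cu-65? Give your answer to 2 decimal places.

30.85%

With x = fraction of Cu-63 (so Cu-65 is 1 − x):
62.92960·x + 64.92779·(1 − x) = 63.5460
(62.92960 − 64.92779)·x = 63.5460 − 64.92779
x = -1.38179 / -1.99819 = 0.69152 → 69.15% Cu-63, 30.85% Cu-65.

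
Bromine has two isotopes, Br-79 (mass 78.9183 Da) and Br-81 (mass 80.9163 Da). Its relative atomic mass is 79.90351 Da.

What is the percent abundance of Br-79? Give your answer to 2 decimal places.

Let x be the fractional abundance of Br-79; then Br-81 has abundance 1 − x.
78.9183·x + 80.9163·(1 − x) = 79.90351
(78.9183 − 80.9163)·x = 79.90351 − 80.9163
x = -1.01279 / -1.9980 = 0.50690 → 50.69% Br-79, 49.31% Br-81.

50.69%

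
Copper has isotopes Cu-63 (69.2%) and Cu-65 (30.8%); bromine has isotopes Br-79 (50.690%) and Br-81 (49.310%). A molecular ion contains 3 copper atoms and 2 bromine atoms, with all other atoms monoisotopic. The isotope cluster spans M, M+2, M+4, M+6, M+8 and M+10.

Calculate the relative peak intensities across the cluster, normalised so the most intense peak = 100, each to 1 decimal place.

24.2 : 79.3 : 100.0 : 60.6 : 17.7 : 2.0

Copper pattern (n=3): 0.33137389 : 0.44247034 : 0.19693766 : 0.02921811
Bromine pattern (n=2): 0.25694761 : 0.49990478 : 0.24314761
Convolve the two distributions (both contribute in 2-u steps):
  M: 0.33137389×0.25694761 = 0.085146
  M+2: 0.33137389×0.49990478 + 0.44247034×0.25694761 = 0.279347
  M+4: 0.33137389×0.24314761 + 0.44247034×0.49990478 + 0.19693766×0.25694761 = 0.352368
  M+6: 0.44247034×0.24314761 + 0.19693766×0.49990478 + 0.02921811×0.25694761 = 0.213543
  M+8: 0.19693766×0.24314761 + 0.02921811×0.49990478 = 0.062491
  M+10: 0.02921811×0.24314761 = 0.007104
Scale to base peak (0.352368) = 100: 24.2 : 79.3 : 100.0 : 60.6 : 17.7 : 2.0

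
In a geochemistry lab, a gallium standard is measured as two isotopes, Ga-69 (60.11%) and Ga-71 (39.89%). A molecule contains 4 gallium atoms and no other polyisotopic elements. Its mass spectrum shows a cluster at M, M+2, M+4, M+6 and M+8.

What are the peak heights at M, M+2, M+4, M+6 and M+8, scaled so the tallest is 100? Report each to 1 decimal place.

Expanding (0.6011 + 0.3989)^4:
P(M) = 0.6011^4 = 0.130553
P(M+2) = 4 × 0.6011^3 × 0.3989^1 = 0.346549
P(M+4) = 6 × 0.6011^2 × 0.3989^2 = 0.344963
P(M+6) = 4 × 0.6011^1 × 0.3989^3 = 0.152616
P(M+8) = 0.3989^4 = 0.025320
The M+2 peak is largest (0.346549); scaling to 100 gives 37.7 : 100.0 : 99.5 : 44.0 : 7.3.

37.7 : 100.0 : 99.5 : 44.0 : 7.3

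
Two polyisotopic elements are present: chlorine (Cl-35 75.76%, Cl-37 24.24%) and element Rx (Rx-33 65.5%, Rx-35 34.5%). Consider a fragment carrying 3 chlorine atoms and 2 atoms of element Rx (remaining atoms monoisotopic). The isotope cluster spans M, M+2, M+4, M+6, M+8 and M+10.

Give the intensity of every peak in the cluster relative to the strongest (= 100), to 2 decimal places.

Chlorine pattern (n=3): 0.4348304 : 0.41738208 : 0.13354464 : 0.01424288
Element Rx pattern (n=2): 0.429025 : 0.45195 : 0.119025
Convolve the two distributions (both contribute in 2-u steps):
  M: 0.4348304×0.429025 = 0.186553
  M+2: 0.4348304×0.45195 + 0.41738208×0.429025 = 0.375589
  M+4: 0.4348304×0.119025 + 0.41738208×0.45195 + 0.13354464×0.429025 = 0.297686
  M+6: 0.41738208×0.119025 + 0.13354464×0.45195 + 0.01424288×0.429025 = 0.116145
  M+8: 0.13354464×0.119025 + 0.01424288×0.45195 = 0.022332
  M+10: 0.01424288×0.119025 = 0.001695
Scale to base peak (0.375589) = 100: 49.67 : 100.00 : 79.26 : 30.92 : 5.95 : 0.45

49.67 : 100.00 : 79.26 : 30.92 : 5.95 : 0.45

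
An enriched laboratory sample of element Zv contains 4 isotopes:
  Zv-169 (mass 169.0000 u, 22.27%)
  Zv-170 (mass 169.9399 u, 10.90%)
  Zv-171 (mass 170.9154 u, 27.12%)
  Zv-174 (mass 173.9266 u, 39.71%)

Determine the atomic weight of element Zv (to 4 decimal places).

171.5783 u

Average mass = Σ (abundance × isotope mass) = 0.2227 × 169.0000 + 0.1090 × 169.9399 + 0.2712 × 170.9154 + 0.3971 × 173.9266
= 37.63630 + 18.52345 + 46.35226 + 69.06625 = 171.57826 u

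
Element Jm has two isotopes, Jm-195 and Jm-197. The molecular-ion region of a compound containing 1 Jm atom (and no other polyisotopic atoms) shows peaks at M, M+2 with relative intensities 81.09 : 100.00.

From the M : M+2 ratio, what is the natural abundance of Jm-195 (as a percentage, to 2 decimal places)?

44.78%

Let p = fractional abundance of Jm-195. I(M+2)/I(M) = [C(1,1)·p^0·(1−p)] / p^1 = 1·(1−p)/p = 100.00/81.09 = 1.2332
(1−p)/p = 1.2332/1 = 1.2332  ⇒  p = 1/(1 + 1.2332) = 0.4478
Jm-195: 44.78%, Jm-197: 55.22%.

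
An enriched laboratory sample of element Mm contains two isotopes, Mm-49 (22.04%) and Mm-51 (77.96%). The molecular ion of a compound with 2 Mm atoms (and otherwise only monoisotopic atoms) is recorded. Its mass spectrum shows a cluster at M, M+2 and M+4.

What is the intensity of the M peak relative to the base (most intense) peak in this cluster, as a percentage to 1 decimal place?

8.0%

Binomial terms of (0.2204 + 0.7796)^2: M 0.0486, M+2 0.3436, M+4 0.6078 → M+4 is the base peak.
P(M+4) = C(2,2) × 0.2204^0 × 0.7796^2 = 1 × 1.0000 × 0.60777616 = 0.607776 (base)
P(M) = C(2,0) × 0.2204^2 × 0.7796^0 = 1 × 0.04857616 × 1.0000 = 0.048576
Relative intensity = 0.048576 / 0.607776 × 100 = 8.0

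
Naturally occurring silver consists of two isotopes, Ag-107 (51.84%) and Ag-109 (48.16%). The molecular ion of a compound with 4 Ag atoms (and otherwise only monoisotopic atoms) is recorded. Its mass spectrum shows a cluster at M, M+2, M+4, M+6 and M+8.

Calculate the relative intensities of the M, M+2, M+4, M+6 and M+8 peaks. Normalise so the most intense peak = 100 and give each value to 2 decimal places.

Each Ag atom is independently Ag-107 (p = 0.5184) or Ag-109 (q = 0.4816); the cluster is the binomial expansion (p + q)^4.
P(M) = 0.5184^4 = 0.072220
P(M+2) = 4 × 0.5184^3 × 0.4816^1 = 0.268375
P(M+4) = 6 × 0.5184^2 × 0.4816^2 = 0.373985
P(M+6) = 4 × 0.5184^1 × 0.4816^3 = 0.231624
P(M+8) = 0.4816^4 = 0.053795
The M+4 peak is largest (0.373985); scaling to 100 gives 19.31 : 71.76 : 100.00 : 61.93 : 14.38.

19.31 : 71.76 : 100.00 : 61.93 : 14.38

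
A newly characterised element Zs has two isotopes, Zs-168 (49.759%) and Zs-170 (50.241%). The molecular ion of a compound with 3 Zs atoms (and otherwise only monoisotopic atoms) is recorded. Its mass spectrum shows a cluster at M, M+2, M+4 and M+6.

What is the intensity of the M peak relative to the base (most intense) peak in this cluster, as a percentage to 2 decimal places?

32.70%

Term probabilities: M 0.1232, M+2 0.3732, M+4 0.3768, M+6 0.1268. Base peak = M+4.
P(M+4) = C(3,2) × 0.49759^1 × 0.50241^2 = 3 × 0.49759 × 0.25241581 = 0.376799 (base)
P(M) = C(3,0) × 0.49759^3 × 0.50241^0 = 1 × 0.1232012 × 1.0000 = 0.123201
Relative intensity = 0.123201 / 0.376799 × 100 = 32.70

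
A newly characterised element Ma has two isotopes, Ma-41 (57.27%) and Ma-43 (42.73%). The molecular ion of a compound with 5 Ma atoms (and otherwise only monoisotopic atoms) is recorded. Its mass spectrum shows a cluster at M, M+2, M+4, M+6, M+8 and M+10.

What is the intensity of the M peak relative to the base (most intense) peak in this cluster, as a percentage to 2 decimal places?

17.96%

Binomial terms of (0.5727 + 0.4273)^5: M 0.0616, M+2 0.2298, M+4 0.3430, M+6 0.2559, M+8 0.0955, M+10 0.0142 → M+4 is the base peak.
P(M+4) = C(5,2) × 0.5727^3 × 0.4273^2 = 10 × 0.18783718 × 0.18258529 = 0.342963 (base)
P(M) = C(5,0) × 0.5727^5 × 0.4273^0 = 1 × 0.06160783 × 1.0000 = 0.061608
Relative intensity = 0.061608 / 0.342963 × 100 = 17.96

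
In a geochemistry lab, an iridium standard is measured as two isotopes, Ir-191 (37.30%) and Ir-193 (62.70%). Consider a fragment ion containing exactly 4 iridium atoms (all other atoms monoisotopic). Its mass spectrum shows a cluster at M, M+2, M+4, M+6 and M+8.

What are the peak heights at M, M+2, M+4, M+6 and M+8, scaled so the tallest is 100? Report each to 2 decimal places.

Expanding (0.3730 + 0.6270)^4:
P(M) = 0.3730^4 = 0.019357
P(M+2) = 4 × 0.3730^3 × 0.6270^1 = 0.130153
P(M+4) = 6 × 0.3730^2 × 0.6270^2 = 0.328174
P(M+6) = 4 × 0.3730^1 × 0.6270^3 = 0.367766
P(M+8) = 0.6270^4 = 0.154550
The M+6 peak is largest (0.367766); scaling to 100 gives 5.26 : 35.39 : 89.23 : 100.00 : 42.02.

5.26 : 35.39 : 89.23 : 100.00 : 42.02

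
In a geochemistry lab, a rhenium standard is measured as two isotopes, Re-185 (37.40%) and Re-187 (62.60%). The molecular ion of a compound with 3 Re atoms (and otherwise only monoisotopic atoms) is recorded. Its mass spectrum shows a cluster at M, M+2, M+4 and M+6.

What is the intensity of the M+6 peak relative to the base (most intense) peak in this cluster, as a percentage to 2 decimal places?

55.79%

Binomial terms of (0.3740 + 0.6260)^3: M 0.0523, M+2 0.2627, M+4 0.4397, M+6 0.2453 → M+4 is the base peak.
P(M+4) = C(3,2) × 0.3740^1 × 0.6260^2 = 3 × 0.3740 × 0.391876 = 0.439685 (base)
P(M+6) = C(3,3) × 0.3740^0 × 0.6260^3 = 1 × 1.0000 × 0.24531438 = 0.245314
Relative intensity = 0.245314 / 0.439685 × 100 = 55.79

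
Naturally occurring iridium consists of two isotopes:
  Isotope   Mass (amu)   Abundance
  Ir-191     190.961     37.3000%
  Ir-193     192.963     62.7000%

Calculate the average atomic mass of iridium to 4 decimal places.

Average mass = Σ (abundance × isotope mass) = 0.373000 × 190.961 + 0.627000 × 192.963
= 71.22845 + 120.98780 = 192.21625 amu

192.2163 amu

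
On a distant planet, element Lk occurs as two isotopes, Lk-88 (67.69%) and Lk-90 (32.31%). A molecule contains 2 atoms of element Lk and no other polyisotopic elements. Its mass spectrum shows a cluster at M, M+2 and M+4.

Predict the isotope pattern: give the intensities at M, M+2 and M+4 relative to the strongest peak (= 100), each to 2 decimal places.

100.00 : 95.46 : 22.78

Each Lk atom is independently Lk-88 (p = 0.6769) or Lk-90 (q = 0.3231); the cluster is the binomial expansion (p + q)^2.
P(M) = 0.6769^2 = 0.458194
P(M+2) = 2 × 0.6769^1 × 0.3231^1 = 0.437413
P(M+4) = 0.3231^2 = 0.104394
The M peak is largest (0.458194); scaling to 100 gives 100.00 : 95.46 : 22.78.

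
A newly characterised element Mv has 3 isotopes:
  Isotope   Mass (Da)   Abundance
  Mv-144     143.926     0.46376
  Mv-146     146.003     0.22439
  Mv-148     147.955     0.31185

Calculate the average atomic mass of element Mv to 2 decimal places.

145.65 Da

Average mass = Σ (abundance × isotope mass) = 0.46376 × 143.926 + 0.22439 × 146.003 + 0.31185 × 147.955
= 66.7471 + 32.7616 + 46.1398 = 145.6485 Da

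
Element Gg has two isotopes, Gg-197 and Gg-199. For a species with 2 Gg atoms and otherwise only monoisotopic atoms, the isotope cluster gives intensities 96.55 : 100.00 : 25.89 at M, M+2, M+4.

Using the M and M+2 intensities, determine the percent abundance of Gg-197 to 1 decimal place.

65.9%

If p is the fraction of Gg that is Gg-197, then I(M+2)/I(M) = [C(2,1)·p^1·(1−p)] / p^2 = 2·(1−p)/p = 100.00/96.55 = 1.0357
(1−p)/p = 1.0357/2 = 0.5179  ⇒  p = 1/(1 + 0.5179) = 0.6588
Gg-197: 65.9%, Gg-199: 34.1%.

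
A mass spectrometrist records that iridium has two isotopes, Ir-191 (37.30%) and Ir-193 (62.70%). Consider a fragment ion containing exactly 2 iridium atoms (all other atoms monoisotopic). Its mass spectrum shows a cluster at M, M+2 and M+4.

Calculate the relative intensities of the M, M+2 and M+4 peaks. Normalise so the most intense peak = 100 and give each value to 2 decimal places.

29.74 : 100.00 : 84.05

Each Ir atom is independently Ir-191 (p = 0.3730) or Ir-193 (q = 0.6270); the cluster is the binomial expansion (p + q)^2.
P(M) = 0.3730^2 = 0.139129
P(M+2) = 2 × 0.3730^1 × 0.6270^1 = 0.467742
P(M+4) = 0.6270^2 = 0.393129
The M+2 peak is largest (0.467742); scaling to 100 gives 29.74 : 100.00 : 84.05.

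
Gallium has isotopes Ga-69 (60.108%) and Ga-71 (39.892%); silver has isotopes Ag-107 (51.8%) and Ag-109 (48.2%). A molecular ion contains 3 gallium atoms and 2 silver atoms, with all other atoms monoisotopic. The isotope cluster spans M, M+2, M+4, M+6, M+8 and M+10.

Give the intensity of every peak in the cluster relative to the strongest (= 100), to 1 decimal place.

Gallium pattern (n=3): 0.2171685 : 0.432386 : 0.2869625 : 0.063483
Silver pattern (n=2): 0.268324 : 0.499352 : 0.232324
Convolve the two distributions (both contribute in 2-u steps):
  M: 0.2171685×0.268324 = 0.058272
  M+2: 0.2171685×0.499352 + 0.432386×0.268324 = 0.224463
  M+4: 0.2171685×0.232324 + 0.432386×0.499352 + 0.2869625×0.268324 = 0.343365
  M+6: 0.432386×0.232324 + 0.2869625×0.499352 + 0.063483×0.268324 = 0.260783
  M+8: 0.2869625×0.232324 + 0.063483×0.499352 = 0.098369
  M+10: 0.063483×0.232324 = 0.014749
Scale to base peak (0.343365) = 100: 17.0 : 65.4 : 100.0 : 75.9 : 28.6 : 4.3

17.0 : 65.4 : 100.0 : 75.9 : 28.6 : 4.3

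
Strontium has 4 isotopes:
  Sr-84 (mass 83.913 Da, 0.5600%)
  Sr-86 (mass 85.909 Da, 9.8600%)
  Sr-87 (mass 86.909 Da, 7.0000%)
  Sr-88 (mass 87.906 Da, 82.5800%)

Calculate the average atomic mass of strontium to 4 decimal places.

Weight each isotope mass by its fractional abundance: 0.005600 × 83.913 + 0.098600 × 85.909 + 0.070000 × 86.909 + 0.825800 × 87.906
= 0.46991 + 8.47063 + 6.08363 + 72.59277 = 87.61694 Da

87.6169 Da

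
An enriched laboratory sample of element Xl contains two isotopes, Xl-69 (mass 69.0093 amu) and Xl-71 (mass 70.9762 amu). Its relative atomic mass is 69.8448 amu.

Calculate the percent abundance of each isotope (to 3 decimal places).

Let x be the fractional abundance of Xl-69; then Xl-71 has abundance 1 − x.
69.0093·x + 70.9762·(1 − x) = 69.8448
(69.0093 − 70.9762)·x = 69.8448 − 70.9762
x = -1.1314 / -1.9669 = 0.57522 → 57.522% Xl-69, 42.478% Xl-71.

Xl-69: 57.522%, Xl-71: 42.478%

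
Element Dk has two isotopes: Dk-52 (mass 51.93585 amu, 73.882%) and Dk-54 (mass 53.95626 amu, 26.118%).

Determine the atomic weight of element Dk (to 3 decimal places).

52.464 amu

The abundance-weighted mean is 0.73882 × 51.93585 + 0.26118 × 53.95626
= 38.371245 + 14.092296 = 52.463541 amu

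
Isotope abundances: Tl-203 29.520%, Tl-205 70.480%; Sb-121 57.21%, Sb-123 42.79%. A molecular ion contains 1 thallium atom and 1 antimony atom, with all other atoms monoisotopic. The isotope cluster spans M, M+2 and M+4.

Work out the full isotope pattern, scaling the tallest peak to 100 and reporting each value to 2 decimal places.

Thallium pattern (n=1): 0.2952 : 0.7048
Antimony pattern (n=1): 0.5721 : 0.4279
Convolve the two distributions (both contribute in 2-u steps):
  M: 0.2952×0.5721 = 0.168884
  M+2: 0.2952×0.4279 + 0.7048×0.5721 = 0.529532
  M+4: 0.7048×0.4279 = 0.301584
Scale to base peak (0.529532) = 100: 31.89 : 100.00 : 56.95

31.89 : 100.00 : 56.95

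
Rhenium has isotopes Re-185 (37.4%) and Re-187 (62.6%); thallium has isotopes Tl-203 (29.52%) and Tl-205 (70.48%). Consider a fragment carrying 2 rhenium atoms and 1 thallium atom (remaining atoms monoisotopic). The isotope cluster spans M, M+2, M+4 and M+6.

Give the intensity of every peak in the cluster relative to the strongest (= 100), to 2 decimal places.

9.26 : 53.13 : 100.00 : 61.97

Rhenium pattern (n=2): 0.139876 : 0.468248 : 0.391876
Thallium pattern (n=1): 0.2952 : 0.7048
Convolve the two distributions (both contribute in 2-u steps):
  M: 0.139876×0.2952 = 0.041291
  M+2: 0.139876×0.7048 + 0.468248×0.2952 = 0.236811
  M+4: 0.468248×0.7048 + 0.391876×0.2952 = 0.445703
  M+6: 0.391876×0.7048 = 0.276194
Scale to base peak (0.445703) = 100: 9.26 : 53.13 : 100.00 : 61.97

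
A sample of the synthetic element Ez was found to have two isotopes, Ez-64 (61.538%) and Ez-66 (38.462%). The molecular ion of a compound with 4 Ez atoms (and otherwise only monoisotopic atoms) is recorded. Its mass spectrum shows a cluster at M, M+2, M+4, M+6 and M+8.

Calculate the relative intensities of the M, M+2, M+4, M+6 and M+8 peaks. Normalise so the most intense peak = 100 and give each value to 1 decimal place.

Expanding (0.61538 + 0.38462)^4:
P(M) = 0.61538^4 = 0.143408
P(M+2) = 4 × 0.61538^3 × 0.38462^1 = 0.358527
P(M+4) = 6 × 0.61538^2 × 0.38462^2 = 0.336126
P(M+6) = 4 × 0.61538^1 × 0.38462^3 = 0.140055
P(M+8) = 0.38462^4 = 0.021884
The M+2 peak is largest (0.358527); scaling to 100 gives 40.0 : 100.0 : 93.8 : 39.1 : 6.1.

40.0 : 100.0 : 93.8 : 39.1 : 6.1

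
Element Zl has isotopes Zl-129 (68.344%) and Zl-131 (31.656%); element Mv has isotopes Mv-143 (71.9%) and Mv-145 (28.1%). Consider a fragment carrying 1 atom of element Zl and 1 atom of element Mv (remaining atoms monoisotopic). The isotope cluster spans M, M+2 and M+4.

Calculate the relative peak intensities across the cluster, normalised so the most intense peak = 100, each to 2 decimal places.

100.00 : 85.40 : 18.10

Element Zl pattern (n=1): 0.68344 : 0.31656
Element Mv pattern (n=1): 0.7190 : 0.2810
Convolve the two distributions (both contribute in 2-u steps):
  M: 0.68344×0.7190 = 0.491393
  M+2: 0.68344×0.2810 + 0.31656×0.7190 = 0.419653
  M+4: 0.31656×0.2810 = 0.088953
Scale to base peak (0.491393) = 100: 100.00 : 85.40 : 18.10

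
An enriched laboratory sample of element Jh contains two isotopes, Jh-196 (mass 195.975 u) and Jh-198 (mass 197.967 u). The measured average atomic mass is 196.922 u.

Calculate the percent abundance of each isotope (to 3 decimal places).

Let x be the fractional abundance of Jh-196; then Jh-198 has abundance 1 − x.
195.975·x + 197.967·(1 − x) = 196.922
(195.975 − 197.967)·x = 196.922 − 197.967
x = -1.045 / -1.992 = 0.52460 → 52.460% Jh-196, 47.540% Jh-198.

Jh-196: 52.460%, Jh-198: 47.540%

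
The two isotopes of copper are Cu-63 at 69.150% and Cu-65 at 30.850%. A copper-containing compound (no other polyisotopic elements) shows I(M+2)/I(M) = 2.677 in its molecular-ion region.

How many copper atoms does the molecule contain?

6

The M+2/M ratio from n Cu atoms is n · q/p = n · 0.30850/0.69150.
n = 2.677 × 0.69150/0.30850 = 6.00 ≈ 6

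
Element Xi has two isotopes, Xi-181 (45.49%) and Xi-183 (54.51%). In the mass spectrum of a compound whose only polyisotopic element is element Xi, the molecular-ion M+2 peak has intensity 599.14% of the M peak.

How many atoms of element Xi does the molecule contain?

For n independent Xi atoms, I(M+2)/I(M) = n · (abundance Xi-183) / (abundance Xi-181) = n · 0.5451/0.4549.
n = 5.9914 × 0.4549/0.5451 = 5.00 ≈ 5

5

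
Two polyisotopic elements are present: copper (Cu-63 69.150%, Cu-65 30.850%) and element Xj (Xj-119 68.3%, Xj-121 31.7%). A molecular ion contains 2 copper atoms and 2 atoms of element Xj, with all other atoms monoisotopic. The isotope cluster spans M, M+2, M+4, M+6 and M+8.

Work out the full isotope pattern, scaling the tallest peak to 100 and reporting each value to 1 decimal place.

54.9 : 100.0 : 68.3 : 20.7 : 2.4

Copper pattern (n=2): 0.47817225 : 0.4266555 : 0.09517225
Element Xj pattern (n=2): 0.466489 : 0.433022 : 0.100489
Convolve the two distributions (both contribute in 2-u steps):
  M: 0.47817225×0.466489 = 0.223062
  M+2: 0.47817225×0.433022 + 0.4266555×0.466489 = 0.406089
  M+4: 0.47817225×0.100489 + 0.4266555×0.433022 + 0.09517225×0.466489 = 0.277199
  M+6: 0.4266555×0.100489 + 0.09517225×0.433022 = 0.084086
  M+8: 0.09517225×0.100489 = 0.009564
Scale to base peak (0.406089) = 100: 54.9 : 100.0 : 68.3 : 20.7 : 2.4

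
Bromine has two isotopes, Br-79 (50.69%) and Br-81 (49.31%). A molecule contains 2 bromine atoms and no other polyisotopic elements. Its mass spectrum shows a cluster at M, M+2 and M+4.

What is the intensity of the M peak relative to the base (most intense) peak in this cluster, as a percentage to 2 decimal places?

Term probabilities: M 0.2569, M+2 0.4999, M+4 0.2431. Base peak = M+2.
P(M+2) = C(2,1) × 0.5069^1 × 0.4931^1 = 2 × 0.5069 × 0.4931 = 0.499905 (base)
P(M) = C(2,0) × 0.5069^2 × 0.4931^0 = 1 × 0.25694761 × 1.0000 = 0.256948
Relative intensity = 0.256948 / 0.499905 × 100 = 51.40

51.40%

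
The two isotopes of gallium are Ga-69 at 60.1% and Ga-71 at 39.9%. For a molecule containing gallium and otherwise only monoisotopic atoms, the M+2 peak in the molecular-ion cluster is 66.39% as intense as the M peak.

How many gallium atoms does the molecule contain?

1

For n independent Ga atoms, I(M+2)/I(M) = n · (abundance Ga-71) / (abundance Ga-69) = n · 0.399/0.601.
n = 0.6639 × 0.601/0.399 = 1.00 ≈ 1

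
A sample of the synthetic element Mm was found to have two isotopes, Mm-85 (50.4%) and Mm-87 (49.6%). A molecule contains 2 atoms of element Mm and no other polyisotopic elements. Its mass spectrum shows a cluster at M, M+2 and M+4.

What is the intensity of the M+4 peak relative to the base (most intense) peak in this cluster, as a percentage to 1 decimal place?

(0.504 + 0.496)^2 gives M 0.2540, M+2 0.5000, M+4 0.2460; the largest is M+2.
P(M+2) = C(2,1) × 0.504^1 × 0.496^1 = 2 × 0.5040 × 0.4960 = 0.499968 (base)
P(M+4) = C(2,2) × 0.504^0 × 0.496^2 = 1 × 1.0000 × 0.246016 = 0.246016
Relative intensity = 0.246016 / 0.499968 × 100 = 49.2

49.2%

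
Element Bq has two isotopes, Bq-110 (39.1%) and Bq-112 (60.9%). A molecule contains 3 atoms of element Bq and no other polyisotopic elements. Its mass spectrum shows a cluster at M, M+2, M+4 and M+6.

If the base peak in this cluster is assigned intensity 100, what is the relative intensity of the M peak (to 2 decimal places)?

Binomial terms of (0.391 + 0.609)^3: M 0.0598, M+2 0.2793, M+4 0.4350, M+6 0.2259 → M+4 is the base peak.
P(M+4) = C(3,2) × 0.391^1 × 0.609^2 = 3 × 0.3910 × 0.370881 = 0.435043 (base)
P(M) = C(3,0) × 0.391^3 × 0.609^0 = 1 × 0.05977647 × 1.0000 = 0.059776
Relative intensity = 0.059776 / 0.435043 × 100 = 13.74

13.74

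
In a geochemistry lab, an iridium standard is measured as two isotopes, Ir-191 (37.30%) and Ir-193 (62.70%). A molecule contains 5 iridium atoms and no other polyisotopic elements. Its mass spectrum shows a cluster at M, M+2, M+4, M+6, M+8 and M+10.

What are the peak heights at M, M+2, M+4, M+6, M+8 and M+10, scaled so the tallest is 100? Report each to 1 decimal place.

Expanding (0.3730 + 0.6270)^5:
P(M) = 0.3730^5 = 0.007220
P(M+2) = 5 × 0.3730^4 × 0.6270^1 = 0.060684
P(M+4) = 10 × 0.3730^3 × 0.6270^2 = 0.204015
P(M+6) = 10 × 0.3730^2 × 0.6270^3 = 0.342942
P(M+8) = 5 × 0.3730^1 × 0.6270^4 = 0.288237
P(M+10) = 0.6270^5 = 0.096903
The M+6 peak is largest (0.342942); scaling to 100 gives 2.1 : 17.7 : 59.5 : 100.0 : 84.0 : 28.3.

2.1 : 17.7 : 59.5 : 100.0 : 84.0 : 28.3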